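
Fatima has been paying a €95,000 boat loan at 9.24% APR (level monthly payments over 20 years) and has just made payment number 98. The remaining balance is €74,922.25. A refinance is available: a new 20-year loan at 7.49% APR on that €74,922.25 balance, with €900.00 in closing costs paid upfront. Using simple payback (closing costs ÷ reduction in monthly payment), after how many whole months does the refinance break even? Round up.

Current payment = 95,000 × 9.24%/12 / (1 − (1+0.0077000)^−240) = €869.46.
Refinanced payment = 74,922.25 × 0.0062417 / (1 − (1+0.0062417)^−240) = €603.11.
Monthly savings = €869.46 − €603.11 = €266.35.
Break-even = €900.00 / €266.35 = 3.38 → 4 months.

4 months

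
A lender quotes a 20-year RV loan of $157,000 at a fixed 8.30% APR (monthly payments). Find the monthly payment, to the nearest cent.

$1,342.67

At 8.30% the monthly rate is 0.0069167, so the payment is 157,000 × 0.0069167 / (1 − 1.0069167^−240) = $1,342.67.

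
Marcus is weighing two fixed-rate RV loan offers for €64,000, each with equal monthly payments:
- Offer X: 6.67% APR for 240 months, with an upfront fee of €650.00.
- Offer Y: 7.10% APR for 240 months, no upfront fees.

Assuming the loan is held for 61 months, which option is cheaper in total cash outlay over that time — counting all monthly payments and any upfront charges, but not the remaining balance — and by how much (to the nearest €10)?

Offer X: at 6.67% the monthly rate is 0.0055583, so the payment is 64,000 × 0.0055583 / (1 − 1.0055583^−240) = €483.59.
Offer Y: monthly rate = 7.1%/12 = 0.0059167; payment = 64,000 × 0.0059167 / (1 − (1+0.0059167)^−240) = €500.04.
Over 61 months: Offer X costs 61 × €483.59 + €650.00 = €30,148.99; Offer Y costs 61 × €500.04 = €30,502.44.
Offer X is cheaper by €30,502.44 − €30,148.99 = €353.45.

Offer X by €350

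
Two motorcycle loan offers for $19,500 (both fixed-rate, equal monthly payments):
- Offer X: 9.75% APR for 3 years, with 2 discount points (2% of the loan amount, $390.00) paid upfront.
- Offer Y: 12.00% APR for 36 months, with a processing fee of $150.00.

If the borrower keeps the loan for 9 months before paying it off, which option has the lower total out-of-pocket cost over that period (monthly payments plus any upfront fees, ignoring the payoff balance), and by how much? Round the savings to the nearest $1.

Offer X: at 9.75% the monthly rate is 0.0081250, so the payment is 19,500 × 0.0081250 / (1 − 1.0081250^−36) = $626.92.
Offer Y: monthly rate = 12%/12 = 0.0100000; payment = 19,500 × 0.0100000 / (1 − (1+0.0100000)^−36) = $647.68.
Over 9 months: Offer X costs 9 × $626.92 + $390.00 = $6,032.28; Offer Y costs 9 × $647.68 + $150.00 = $5,979.12.
Offer Y is cheaper by $6,032.28 − $5,979.12 = $53.16.

Offer Y by $53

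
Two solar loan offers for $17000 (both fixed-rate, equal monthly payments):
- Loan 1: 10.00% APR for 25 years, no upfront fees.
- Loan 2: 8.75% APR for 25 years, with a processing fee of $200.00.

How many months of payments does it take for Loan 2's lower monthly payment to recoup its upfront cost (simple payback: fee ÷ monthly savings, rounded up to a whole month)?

14 months

Loan 1: at 10.00% the monthly rate is 0.0083333, so the payment is 17,000 × 0.0083333 / (1 − 1.0083333^−300) = $154.48.
Loan 2: monthly rate = 8.75%/12 = 0.0072917; payment = 17,000 × 0.0072917 / (1 − (1+0.0072917)^−300) = $139.76.
Monthly savings = $154.48 − $139.76 = $14.72.
Break-even = $200.00 / $14.72 = 13.59 → 14 months.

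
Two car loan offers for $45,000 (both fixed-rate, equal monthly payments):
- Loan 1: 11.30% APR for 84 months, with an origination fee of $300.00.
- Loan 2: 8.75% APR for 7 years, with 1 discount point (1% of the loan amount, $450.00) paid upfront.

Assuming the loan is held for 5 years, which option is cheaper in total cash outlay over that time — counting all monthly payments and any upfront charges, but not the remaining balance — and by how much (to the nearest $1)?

Loan 2 by $3,409

Loan 1: at 11.30% the monthly rate is 0.0094167, so the payment is 45,000 × 0.0094167 / (1 − 1.0094167^−84) = $777.63.
Loan 2: monthly rate = 8.75%/12 = 0.0072917; payment = 45,000 × 0.0072917 / (1 − (1+0.0072917)^−84) = $718.31.
Over 60 months: Loan 1 costs 60 × $777.63 + $300.00 = $46,957.80; Loan 2 costs 60 × $718.31 + $450.00 = $43,548.60.
Loan 2 is cheaper by $46,957.80 − $43,548.60 = $3,409.20.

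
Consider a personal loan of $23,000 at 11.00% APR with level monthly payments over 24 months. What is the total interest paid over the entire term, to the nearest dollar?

$2,728

Monthly rate = 11%/12 = 0.0091667; payment = 23,000 × 0.0091667 / (1 − (1+0.0091667)^−24) = $1,071.98.
Total paid = 24 × $1,071.98 = $25,727.52; interest = $25,727.52 − $23,000 = $2,727.52.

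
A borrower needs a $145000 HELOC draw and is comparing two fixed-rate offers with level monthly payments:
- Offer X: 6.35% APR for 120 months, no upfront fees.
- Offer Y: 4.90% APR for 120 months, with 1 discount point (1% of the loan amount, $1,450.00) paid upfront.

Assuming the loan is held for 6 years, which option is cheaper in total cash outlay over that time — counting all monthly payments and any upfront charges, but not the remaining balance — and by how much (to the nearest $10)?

Offer X: at 6.35% the monthly rate is 0.0052917, so the payment is 145,000 × 0.0052917 / (1 − 1.0052917^−120) = $1,635.40.
Offer Y: monthly rate = 4.9%/12 = 0.0040833; payment = 145,000 × 0.0040833 / (1 − (1+0.0040833)^−120) = $1,530.87.
Over 72 months: Offer X costs 72 × $1,635.40 = $117,748.80; Offer Y costs 72 × $1,530.87 + $1,450.00 = $111,672.64.
Offer Y is cheaper by $117,748.80 − $111,672.64 = $6,076.16.

Offer Y by $6,080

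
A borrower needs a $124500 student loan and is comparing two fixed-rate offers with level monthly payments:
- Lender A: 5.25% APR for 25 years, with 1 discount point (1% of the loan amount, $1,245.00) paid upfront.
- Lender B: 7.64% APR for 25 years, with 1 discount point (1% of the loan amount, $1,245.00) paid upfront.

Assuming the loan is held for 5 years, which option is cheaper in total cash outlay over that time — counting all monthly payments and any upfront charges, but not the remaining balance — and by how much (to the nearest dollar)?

Lender A: at 5.25% the monthly rate is 0.0043750, so the payment is 124,500 × 0.0043750 / (1 − 1.0043750^−300) = $746.06.
Lender B: monthly rate = 7.64%/12 = 0.0063667; payment = 124,500 × 0.0063667 / (1 − (1+0.0063667)^−300) = $931.41.
Over 60 months: Lender A costs 60 × $746.06 + $1,245.00 = $46,008.60; Lender B costs 60 × $931.41 + $1,245.00 = $57,129.60.
Lender A is cheaper by $57,129.60 − $46,008.60 = $11,121.00.

Lender A by $11,121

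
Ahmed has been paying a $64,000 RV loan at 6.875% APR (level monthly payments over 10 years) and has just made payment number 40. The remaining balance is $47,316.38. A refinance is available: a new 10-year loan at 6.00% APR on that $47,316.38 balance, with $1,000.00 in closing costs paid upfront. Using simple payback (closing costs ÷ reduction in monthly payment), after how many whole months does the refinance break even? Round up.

Current payment = 64,000 × 6.875%/12 / (1 − (1+0.0057292)^−120) = $738.98.
Refinanced payment = 47,316.38 × 0.0050000 / (1 − (1+0.0050000)^−120) = $525.31.
Monthly savings = $738.98 − $525.31 = $213.67.
Break-even = $1,000.00 / $213.67 = 4.68 → 5 months.

5 months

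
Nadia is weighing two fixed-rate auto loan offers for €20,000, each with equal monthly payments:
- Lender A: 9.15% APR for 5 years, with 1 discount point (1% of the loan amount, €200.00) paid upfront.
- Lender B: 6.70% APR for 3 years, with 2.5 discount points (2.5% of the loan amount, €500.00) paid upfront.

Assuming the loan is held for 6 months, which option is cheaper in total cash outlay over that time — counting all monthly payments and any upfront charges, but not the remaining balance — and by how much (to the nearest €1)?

Lender A: at 9.15% the monthly rate is 0.0076250, so the payment is 20,000 × 0.0076250 / (1 − 1.0076250^−60) = €416.62.
Lender B: at 6.70% the monthly rate is 0.0055833, so the payment is 20,000 × 0.0055833 / (1 − 1.0055833^−36) = €614.80.
Over 6 months: Lender A costs 6 × €416.62 + €200.00 = €2,699.72; Lender B costs 6 × €614.80 + €500.00 = €4,188.80.
Lender A is cheaper by €4,188.80 − €2,699.72 = €1,489.08.

Lender A by €1,489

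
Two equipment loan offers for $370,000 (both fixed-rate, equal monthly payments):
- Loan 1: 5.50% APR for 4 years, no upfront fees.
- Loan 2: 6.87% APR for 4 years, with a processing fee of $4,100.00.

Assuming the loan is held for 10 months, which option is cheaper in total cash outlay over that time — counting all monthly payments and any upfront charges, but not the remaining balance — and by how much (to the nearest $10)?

Loan 1: at 5.50% the monthly rate is 0.0045833, so the payment is 370,000 × 0.0045833 / (1 − 1.0045833^−48) = $8,604.90.
Loan 2: at 6.87% the monthly rate is 0.0057250, so the payment is 370,000 × 0.0057250 / (1 − 1.0057250^−48) = $8,837.81.
Over 10 months: Loan 1 costs 10 × $8,604.90 = $86,049.00; Loan 2 costs 10 × $8,837.81 + $4,100.00 = $92,478.10.
Loan 1 is cheaper by $92,478.10 − $86,049.00 = $6,429.10.

Loan 1 by $6,430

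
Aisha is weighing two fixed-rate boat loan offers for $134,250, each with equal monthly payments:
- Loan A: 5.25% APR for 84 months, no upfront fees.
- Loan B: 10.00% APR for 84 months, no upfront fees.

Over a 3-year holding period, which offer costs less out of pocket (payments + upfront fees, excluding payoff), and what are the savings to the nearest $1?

Loan A by $11,355

Loan A: monthly rate = 5.25%/12 = 0.0043750; payment = 134,250 × 0.0043750 / (1 − (1+0.0043750)^−84) = $1,913.29.
Loan B: monthly rate = 10%/12 = 0.0083333; payment = 134,250 × 0.0083333 / (1 − (1+0.0083333)^−84) = $2,228.71.
Over 36 months: Loan A costs 36 × $1,913.29 = $68,878.44; Loan B costs 36 × $2,228.71 = $80,233.56.
Loan A is cheaper by $80,233.56 − $68,878.44 = $11,355.12.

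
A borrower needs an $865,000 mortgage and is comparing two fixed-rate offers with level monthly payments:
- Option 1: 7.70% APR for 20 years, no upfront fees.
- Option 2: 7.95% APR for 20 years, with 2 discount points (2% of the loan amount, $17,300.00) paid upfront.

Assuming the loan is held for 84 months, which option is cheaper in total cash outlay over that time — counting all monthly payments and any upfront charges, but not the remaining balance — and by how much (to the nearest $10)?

Option 1 by $28,540

Option 1: monthly rate = 7.7%/12 = 0.0064167; payment = 865,000 × 0.0064167 / (1 − (1+0.0064167)^−240) = $7,074.55.
Option 2: monthly rate = 7.95%/12 = 0.0066250; payment = 865,000 × 0.0066250 / (1 − (1+0.0066250)^−240) = $7,208.31.
Over 84 months: Option 1 costs 84 × $7,074.55 = $594,262.20; Option 2 costs 84 × $7,208.31 + $17,300.00 = $622,798.04.
Option 1 is cheaper by $622,798.04 − $594,262.20 = $28,535.84.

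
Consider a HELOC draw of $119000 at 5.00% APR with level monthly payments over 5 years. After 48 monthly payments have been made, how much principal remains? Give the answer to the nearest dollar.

$26,232

With monthly rate i = 5%/12 = 0.0041667, the balance after k of n payments is P · [(1+i)^n − (1+i)^k] / [(1+i)^n − 1].
(1+0.0041667)^60 = 1.28335868 and (1+0.0041667)^48 = 1.22089536, so the balance is 119,000 × (1.28335868 − 1.22089536) / (1.28335868 − 1) = $26,232.25.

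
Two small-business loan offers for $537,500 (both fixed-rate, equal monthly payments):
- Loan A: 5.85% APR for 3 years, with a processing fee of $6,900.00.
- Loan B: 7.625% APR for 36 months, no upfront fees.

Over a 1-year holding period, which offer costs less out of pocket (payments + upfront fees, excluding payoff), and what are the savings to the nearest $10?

Loan B by $1,680

Loan A: at 5.85% the monthly rate is 0.0048750, so the payment is 537,500 × 0.0048750 / (1 − 1.0048750^−36) = $16,315.28.
Loan B: at 7.625% the monthly rate is 0.0063542, so the payment is 537,500 × 0.0063542 / (1 − 1.0063542^−36) = $16,750.47.
Over 12 months: Loan A costs 12 × $16,315.28 + $6,900.00 = $202,683.36; Loan B costs 12 × $16,750.47 = $201,005.64.
Loan B is cheaper by $202,683.36 − $201,005.64 = $1,677.72.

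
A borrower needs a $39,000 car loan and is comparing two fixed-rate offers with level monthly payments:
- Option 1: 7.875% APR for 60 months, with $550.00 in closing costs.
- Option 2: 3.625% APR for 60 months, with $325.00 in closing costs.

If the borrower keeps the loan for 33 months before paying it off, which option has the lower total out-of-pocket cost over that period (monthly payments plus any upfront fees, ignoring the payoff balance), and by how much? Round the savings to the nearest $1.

Option 1: at 7.875% the monthly rate is 0.0065625, so the payment is 39,000 × 0.0065625 / (1 − 1.0065625^−60) = $788.45.
Option 2: at 3.625% the monthly rate is 0.0030208, so the payment is 39,000 × 0.0030208 / (1 − 1.0030208^−60) = $711.66.
Over 33 months: Option 1 costs 33 × $788.45 + $550.00 = $26,568.85; Option 2 costs 33 × $711.66 + $325.00 = $23,809.78.
Option 2 is cheaper by $26,568.85 − $23,809.78 = $2,759.07.

Option 2 by $2,759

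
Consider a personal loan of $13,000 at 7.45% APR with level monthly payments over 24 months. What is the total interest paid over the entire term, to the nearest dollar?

Monthly rate = 7.45%/12 = 0.0062083; payment = 13,000 × 0.0062083 / (1 − (1+0.0062083)^−24) = $584.70.
Total paid = 24 × $584.70 = $14,032.80; interest = $14,032.80 − $13,000 = $1,032.80.

$1,033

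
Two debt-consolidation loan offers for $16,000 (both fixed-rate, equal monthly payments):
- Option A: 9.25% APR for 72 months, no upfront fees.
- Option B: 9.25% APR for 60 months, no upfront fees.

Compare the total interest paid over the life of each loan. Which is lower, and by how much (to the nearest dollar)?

Option B by $864

Option A: at 9.25% the monthly rate is 0.0077083, so the payment is 16,000 × 0.0077083 / (1 − 1.0077083^−72) = $290.40.
Total interest on Option A = 72 × $290.40 − $16,000 = $4,908.80.
Option B: monthly rate = 9.25%/12 = 0.0077083; payment = 16,000 × 0.0077083 / (1 − (1+0.0077083)^−60) = $334.08.
Total interest on Option B = 60 × $334.08 − $16,000 = $4,044.80.
Option B is lower by $864.00.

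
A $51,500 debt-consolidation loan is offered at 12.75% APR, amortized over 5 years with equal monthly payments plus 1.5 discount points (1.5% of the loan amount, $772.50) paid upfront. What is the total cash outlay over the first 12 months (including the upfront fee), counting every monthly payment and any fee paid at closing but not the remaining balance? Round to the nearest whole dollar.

$14,755

Monthly rate = 12.75%/12 = 0.0106250; payment = 51,500 × 0.0106250 / (1 − (1+0.0106250)^−60) = $1,165.20.
Total outlay = 12 × $1,165.20 + $772.50 = $14,754.90.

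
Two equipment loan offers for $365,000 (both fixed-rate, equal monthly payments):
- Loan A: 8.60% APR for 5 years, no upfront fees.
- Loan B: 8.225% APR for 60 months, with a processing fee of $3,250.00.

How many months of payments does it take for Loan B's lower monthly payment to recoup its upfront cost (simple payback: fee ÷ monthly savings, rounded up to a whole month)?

Loan A: monthly rate = 8.6%/12 = 0.0071667; payment = 365,000 × 0.0071667 / (1 − (1+0.0071667)^−60) = $7,506.14.
Loan B: at 8.225% the monthly rate is 0.0068542, so the payment is 365,000 × 0.0068542 / (1 − 1.0068542^−60) = $7,440.25.
Monthly savings = $7,506.14 − $7,440.25 = $65.89.
Break-even = $3,250.00 / $65.89 = 49.32 → 50 months.

50 months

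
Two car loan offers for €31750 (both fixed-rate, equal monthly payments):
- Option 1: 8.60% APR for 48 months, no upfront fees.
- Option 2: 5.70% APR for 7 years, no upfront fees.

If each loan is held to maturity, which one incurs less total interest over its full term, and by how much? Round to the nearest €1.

Option 1 by €943

Option 1: at 8.60% the monthly rate is 0.0071667, so the payment is 31,750 × 0.0071667 / (1 − 1.0071667^−48) = €784.08.
Total interest on Option 1 = 48 × €784.08 − €31,750 = €5,885.84.
Option 2: at 5.70% the monthly rate is 0.0047500, so the payment is 31,750 × 0.0047500 / (1 − 1.0047500^−84) = €459.27.
Total interest on Option 2 = 84 × €459.27 − €31,750 = €6,828.68.
Option 1 is lower by €942.84.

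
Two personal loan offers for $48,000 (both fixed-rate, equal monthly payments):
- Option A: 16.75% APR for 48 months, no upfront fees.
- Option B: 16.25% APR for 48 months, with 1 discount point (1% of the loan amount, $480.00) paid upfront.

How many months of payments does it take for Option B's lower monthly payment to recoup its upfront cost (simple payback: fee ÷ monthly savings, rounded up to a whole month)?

Option A: monthly rate = 16.75%/12 = 0.0139583; payment = 48,000 × 0.0139583 / (1 − (1+0.0139583)^−48) = $1,378.84.
Option B: at 16.25% the monthly rate is 0.0135417, so the payment is 48,000 × 0.0135417 / (1 − 1.0135417^−48) = $1,366.49.
Monthly savings = $1,378.84 − $1,366.49 = $12.35.
Break-even = $480.00 / $12.35 = 38.87 → 39 months.

39 months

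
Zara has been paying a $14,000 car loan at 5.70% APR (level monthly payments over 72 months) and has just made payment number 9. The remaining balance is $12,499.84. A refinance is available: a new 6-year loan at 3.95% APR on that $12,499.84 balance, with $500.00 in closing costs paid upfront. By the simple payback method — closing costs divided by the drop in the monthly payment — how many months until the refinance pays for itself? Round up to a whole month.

15 months

Current payment = 14,000 × 5.7%/12 / (1 − (1+0.0047500)^−72) = $230.04.
Refinanced payment = 12,499.84 × 0.0032917 / (1 − (1+0.0032917)^−72) = $195.28.
Monthly savings = $230.04 − $195.28 = $34.76.
Break-even = $500.00 / $34.76 = 14.38 → 15 months.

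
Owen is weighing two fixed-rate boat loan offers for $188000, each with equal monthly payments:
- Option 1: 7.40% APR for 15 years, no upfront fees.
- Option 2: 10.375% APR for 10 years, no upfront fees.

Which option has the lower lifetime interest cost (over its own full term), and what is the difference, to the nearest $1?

Option 2 by $8,945

Option 1: monthly rate = 7.4%/12 = 0.0061667; payment = 188,000 × 0.0061667 / (1 − (1+0.0061667)^−180) = $1,732.12.
Total interest on Option 1 = 180 × $1,732.12 − $188,000 = $123,781.60.
Option 2: at 10.375% the monthly rate is 0.0086458, so the payment is 188,000 × 0.0086458 / (1 − 1.0086458^−120) = $2,523.64.
Total interest on Option 2 = 120 × $2,523.64 − $188,000 = $114,836.80.
Option 2 is lower by $8,944.80.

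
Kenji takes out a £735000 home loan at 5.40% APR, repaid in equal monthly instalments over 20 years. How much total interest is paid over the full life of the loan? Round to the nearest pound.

£468,492

Monthly rate = 5.4%/12 = 0.0045000; payment = 735,000 × 0.0045000 / (1 − (1+0.0045000)^−240) = £5,014.55.
Total paid = 240 × £5,014.55 = £1,203,492.00; interest = £1,203,492.00 − £735,000 = £468,492.00.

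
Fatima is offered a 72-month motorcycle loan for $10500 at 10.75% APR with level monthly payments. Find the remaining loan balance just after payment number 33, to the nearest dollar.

$6,510

With monthly rate i = 10.75%/12 = 0.0089583, the balance after k of n payments is P · [(1+i)^n − (1+i)^k] / [(1+i)^n − 1].
(1+0.0089583)^72 = 1.90052103 and (1+0.0089583)^33 = 1.34219818, so the balance is 10,500 × (1.90052103 − 1.34219818) / (1.90052103 − 1) = $6,510.00.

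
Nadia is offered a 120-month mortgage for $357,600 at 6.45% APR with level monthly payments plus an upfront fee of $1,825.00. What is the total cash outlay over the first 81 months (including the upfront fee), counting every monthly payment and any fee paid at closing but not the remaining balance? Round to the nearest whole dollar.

Monthly rate = 6.45%/12 = 0.0053750; payment = 357,600 × 0.0053750 / (1 − (1+0.0053750)^−120) = $4,051.38.
Total outlay = 81 × $4,051.38 + $1,825.00 = $329,986.78.

$329,987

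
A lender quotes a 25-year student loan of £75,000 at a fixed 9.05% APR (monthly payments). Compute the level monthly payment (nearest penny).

£631.97

At 9.05% the monthly rate is 0.0075417, so the payment is 75,000 × 0.0075417 / (1 − 1.0075417^−300) = £631.97.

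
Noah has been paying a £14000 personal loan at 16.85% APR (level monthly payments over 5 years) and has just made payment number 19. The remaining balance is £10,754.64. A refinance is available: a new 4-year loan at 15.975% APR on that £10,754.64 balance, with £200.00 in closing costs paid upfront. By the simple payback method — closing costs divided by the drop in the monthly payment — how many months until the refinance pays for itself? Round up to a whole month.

Current payment = 14,000 × 16.85%/12 / (1 − (1+0.0140417)^−60) = £346.81.
Refinanced payment = 10,754.64 × 0.0133125 / (1 − (1+0.0133125)^−48) = £304.65.
Monthly savings = £346.81 − £304.65 = £42.16.
Break-even = £200.00 / £42.16 = 4.74 → 5 months.

5 months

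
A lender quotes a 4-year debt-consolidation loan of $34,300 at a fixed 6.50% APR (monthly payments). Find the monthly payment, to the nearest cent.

At 6.50% the monthly rate is 0.0054167, so the payment is 34,300 × 0.0054167 / (1 − 1.0054167^−48) = $813.42.

$813.42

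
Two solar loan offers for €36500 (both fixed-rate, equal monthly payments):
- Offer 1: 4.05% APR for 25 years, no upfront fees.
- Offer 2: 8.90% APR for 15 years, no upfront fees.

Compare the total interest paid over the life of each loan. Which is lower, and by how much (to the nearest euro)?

Offer 1: at 4.05% the monthly rate is 0.0033750, so the payment is 36,500 × 0.0033750 / (1 − 1.0033750^−300) = €193.67.
Total interest on Offer 1 = 300 × €193.67 − €36,500 = €21,601.00.
Offer 2: monthly rate = 8.9%/12 = 0.0074167; payment = 36,500 × 0.0074167 / (1 − (1+0.0074167)^−180) = €368.04.
Total interest on Offer 2 = 180 × €368.04 − €36,500 = €29,747.20.
Offer 1 is lower by €8,146.20.

Offer 1 by €8,146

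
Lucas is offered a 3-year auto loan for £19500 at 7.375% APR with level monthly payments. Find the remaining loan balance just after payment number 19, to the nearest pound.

£9,745

With monthly rate i = 7.375%/12 = 0.0061458, the balance after k of n payments is P · [(1+i)^n − (1+i)^k] / [(1+i)^n − 1].
(1+0.0061458)^36 = 1.24679080 and (1+0.0061458)^19 = 1.12346029, so the balance is 19,500 × (1.24679080 − 1.12346029) / (1.24679080 − 1) = £9,744.87.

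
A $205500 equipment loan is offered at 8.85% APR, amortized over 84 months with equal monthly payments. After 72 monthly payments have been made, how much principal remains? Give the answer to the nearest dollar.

With monthly rate i = 8.85%/12 = 0.0073750, the balance after k of n payments is P · [(1+i)^n − (1+i)^k] / [(1+i)^n − 1].
(1+0.0073750)^84 = 1.85377994 and (1+0.0073750)^72 = 1.69732166, so the balance is 205,500 × (1.85377994 − 1.69732166) / (1.85377994 − 1) = $37,658.62.

$37,659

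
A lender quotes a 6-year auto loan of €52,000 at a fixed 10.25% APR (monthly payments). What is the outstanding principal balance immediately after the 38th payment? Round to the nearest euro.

With monthly rate i = 10.25%/12 = 0.0085417, the balance after k of n payments is P · [(1+i)^n − (1+i)^k] / [(1+i)^n − 1].
(1+0.0085417)^72 = 1.84483215 and (1+0.0085417)^38 = 1.38154845, so the balance is 52,000 × (1.84483215 − 1.38154845) / (1.84483215 − 1) = €28,515.43.

€28,515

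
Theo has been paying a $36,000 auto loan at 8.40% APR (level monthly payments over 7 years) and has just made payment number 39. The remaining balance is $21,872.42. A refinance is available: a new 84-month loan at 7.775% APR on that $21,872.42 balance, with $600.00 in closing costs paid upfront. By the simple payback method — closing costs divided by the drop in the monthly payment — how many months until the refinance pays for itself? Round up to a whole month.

Current payment = 36,000 × 8.4%/12 / (1 − (1+0.0070000)^−84) = $568.30.
Refinanced payment = 21,872.42 × 0.0064792 / (1 − (1+0.0064792)^−84) = $338.46.
Monthly savings = $568.30 − $338.46 = $229.84.
Break-even = $600.00 / $229.84 = 2.61 → 3 months.

3 months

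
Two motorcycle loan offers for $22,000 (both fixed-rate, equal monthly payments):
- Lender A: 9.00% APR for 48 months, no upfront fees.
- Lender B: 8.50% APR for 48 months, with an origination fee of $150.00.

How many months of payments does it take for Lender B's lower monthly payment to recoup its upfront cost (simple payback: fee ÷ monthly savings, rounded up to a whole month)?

29 months

Lender A: at 9.00% the monthly rate is 0.0075000, so the payment is 22,000 × 0.0075000 / (1 − 1.0075000^−48) = $547.47.
Lender B: at 8.50% the monthly rate is 0.0070833, so the payment is 22,000 × 0.0070833 / (1 − 1.0070833^−48) = $542.26.
Monthly savings = $547.47 − $542.26 = $5.21.
Break-even = $150.00 / $5.21 = 28.79 → 29 months.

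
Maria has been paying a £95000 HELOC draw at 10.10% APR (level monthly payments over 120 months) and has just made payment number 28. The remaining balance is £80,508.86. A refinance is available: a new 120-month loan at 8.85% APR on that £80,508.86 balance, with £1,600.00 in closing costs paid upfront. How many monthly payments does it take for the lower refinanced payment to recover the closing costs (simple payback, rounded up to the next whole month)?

7 months

Current payment = 95,000 × 10.1%/12 / (1 − (1+0.0084167)^−120) = £1,260.70.
Refinanced payment = 80,508.86 × 0.0073750 / (1 − (1+0.0073750)^−120) = £1,013.33.
Monthly savings = £1,260.70 − £1,013.33 = £247.37.
Break-even = £1,600.00 / £247.37 = 6.47 → 7 months.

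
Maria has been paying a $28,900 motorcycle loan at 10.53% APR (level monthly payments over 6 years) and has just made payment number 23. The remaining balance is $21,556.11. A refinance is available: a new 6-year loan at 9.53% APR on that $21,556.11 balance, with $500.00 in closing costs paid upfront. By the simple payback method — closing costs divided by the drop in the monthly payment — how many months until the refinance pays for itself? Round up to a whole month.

Current payment = 28,900 × 10.53%/12 / (1 − (1+0.0087750)^−72) = $543.15.
Refinanced payment = 21,556.11 × 0.0079417 / (1 − (1+0.0079417)^−72) = $394.25.
Monthly savings = $543.15 − $394.25 = $148.90.
Break-even = $500.00 / $148.90 = 3.36 → 4 months.

4 months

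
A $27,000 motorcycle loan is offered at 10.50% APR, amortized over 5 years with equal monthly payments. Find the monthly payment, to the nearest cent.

$580.34

At 10.50% the monthly rate is 0.0087500, so the payment is 27,000 × 0.0087500 / (1 − 1.0087500^−60) = $580.34.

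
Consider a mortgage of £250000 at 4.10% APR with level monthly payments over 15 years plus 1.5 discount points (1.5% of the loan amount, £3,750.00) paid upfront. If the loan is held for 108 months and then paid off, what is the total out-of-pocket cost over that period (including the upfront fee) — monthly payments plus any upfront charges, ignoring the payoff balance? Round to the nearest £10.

£204,820

At 4.10% the monthly rate is 0.0034167, so the payment is 250,000 × 0.0034167 / (1 − 1.0034167^−180) = £1,861.77.
Total outlay = 108 × £1,861.77 + £3,750.00 = £204,821.16.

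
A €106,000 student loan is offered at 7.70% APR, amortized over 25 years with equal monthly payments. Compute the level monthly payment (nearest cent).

€797.17

At 7.70% the monthly rate is 0.0064167, so the payment is 106,000 × 0.0064167 / (1 − 1.0064167^−300) = €797.17.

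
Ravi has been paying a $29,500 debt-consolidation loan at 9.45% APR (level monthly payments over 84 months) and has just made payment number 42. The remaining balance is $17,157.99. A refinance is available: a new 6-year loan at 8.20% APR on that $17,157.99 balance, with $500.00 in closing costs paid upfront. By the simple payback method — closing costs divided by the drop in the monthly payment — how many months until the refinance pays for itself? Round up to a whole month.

3 months

Current payment = 29,500 × 9.45%/12 / (1 − (1+0.0078750)^−84) = $481.39.
Refinanced payment = 17,157.99 × 0.0068333 / (1 − (1+0.0068333)^−72) = $302.51.
Monthly savings = $481.39 − $302.51 = $178.88.
Break-even = $500.00 / $178.88 = 2.80 → 3 months.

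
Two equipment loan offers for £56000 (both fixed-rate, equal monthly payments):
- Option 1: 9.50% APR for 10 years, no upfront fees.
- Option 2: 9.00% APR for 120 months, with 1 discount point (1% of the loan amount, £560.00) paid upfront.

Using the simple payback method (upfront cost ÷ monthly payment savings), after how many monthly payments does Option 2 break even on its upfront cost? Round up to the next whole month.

Option 1: monthly rate = 9.5%/12 = 0.0079167; payment = 56,000 × 0.0079167 / (1 − (1+0.0079167)^−120) = £724.63.
Option 2: monthly rate = 9%/12 = 0.0075000; payment = 56,000 × 0.0075000 / (1 − (1+0.0075000)^−120) = £709.38.
Monthly savings = £724.63 − £709.38 = £15.25.
Break-even = £560.00 / £15.25 = 36.72 → 37 months.

37 months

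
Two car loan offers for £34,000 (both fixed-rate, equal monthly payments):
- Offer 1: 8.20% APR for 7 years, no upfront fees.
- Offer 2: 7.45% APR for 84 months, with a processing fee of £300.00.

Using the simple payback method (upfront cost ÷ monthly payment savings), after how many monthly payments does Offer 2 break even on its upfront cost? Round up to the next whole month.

Offer 1: monthly rate = 8.2%/12 = 0.0068333; payment = 34,000 × 0.0068333 / (1 − (1+0.0068333)^−84) = £533.33.
Offer 2: at 7.45% the monthly rate is 0.0062083, so the payment is 34,000 × 0.0062083 / (1 − 1.0062083^−84) = £520.66.
Monthly savings = £533.33 − £520.66 = £12.67.
Break-even = £300.00 / £12.67 = 23.68 → 24 months.

24 months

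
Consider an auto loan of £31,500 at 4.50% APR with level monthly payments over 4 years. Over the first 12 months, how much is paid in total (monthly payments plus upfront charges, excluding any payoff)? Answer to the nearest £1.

At 4.50% the monthly rate is 0.0037500, so the payment is 31,500 × 0.0037500 / (1 − 1.0037500^−48) = £718.31.
Total outlay = 12 × £718.31 = £8,619.72.

£8,620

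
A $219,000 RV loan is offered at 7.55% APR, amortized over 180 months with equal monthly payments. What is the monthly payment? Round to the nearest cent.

$2,036.38

At 7.55% the monthly rate is 0.0062917, so the payment is 219,000 × 0.0062917 / (1 − 1.0062917^−180) = $2,036.38.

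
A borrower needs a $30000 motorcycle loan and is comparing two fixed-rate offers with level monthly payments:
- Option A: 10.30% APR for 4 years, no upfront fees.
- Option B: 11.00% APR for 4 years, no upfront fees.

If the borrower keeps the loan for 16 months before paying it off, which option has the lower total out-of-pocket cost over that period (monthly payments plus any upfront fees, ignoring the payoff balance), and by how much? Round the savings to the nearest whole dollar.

Option A: monthly rate = 10.3%/12 = 0.0085833; payment = 30,000 × 0.0085833 / (1 − (1+0.0085833)^−48) = $765.21.
Option B: at 11.00% the monthly rate is 0.0091667, so the payment is 30,000 × 0.0091667 / (1 − 1.0091667^−48) = $775.37.
Over 16 months: Option A costs 16 × $765.21 = $12,243.36; Option B costs 16 × $775.37 = $12,405.92.
Option A is cheaper by $12,405.92 − $12,243.36 = $162.56.

Option A by $163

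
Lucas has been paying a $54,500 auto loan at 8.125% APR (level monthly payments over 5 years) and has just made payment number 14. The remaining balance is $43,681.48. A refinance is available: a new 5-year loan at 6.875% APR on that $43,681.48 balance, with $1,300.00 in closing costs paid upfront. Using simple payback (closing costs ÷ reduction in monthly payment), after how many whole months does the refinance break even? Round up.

Current payment = 54,500 × 8.125%/12 / (1 − (1+0.0067708)^−60) = $1,108.33.
Refinanced payment = 43,681.48 × 0.0057292 / (1 − (1+0.0057292)^−60) = $862.37.
Monthly savings = $1,108.33 − $862.37 = $245.96.
Break-even = $1,300.00 / $245.96 = 5.29 → 6 months.

6 months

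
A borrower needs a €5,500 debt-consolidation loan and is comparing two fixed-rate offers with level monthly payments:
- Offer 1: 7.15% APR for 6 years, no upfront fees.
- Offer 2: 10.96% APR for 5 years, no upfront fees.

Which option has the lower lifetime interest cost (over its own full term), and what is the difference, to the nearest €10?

Offer 1 by €390

Offer 1: monthly rate = 7.15%/12 = 0.0059583; payment = 5,500 × 0.0059583 / (1 − (1+0.0059583)^−72) = €94.17.
Total interest on Offer 1 = 72 × €94.17 − €5,500 = €1,280.24.
Offer 2: monthly rate = 10.96%/12 = 0.0091333; payment = 5,500 × 0.0091333 / (1 − (1+0.0091333)^−60) = €119.47.
Total interest on Offer 2 = 60 × €119.47 − €5,500 = €1,668.20.
Offer 1 is lower by €387.96.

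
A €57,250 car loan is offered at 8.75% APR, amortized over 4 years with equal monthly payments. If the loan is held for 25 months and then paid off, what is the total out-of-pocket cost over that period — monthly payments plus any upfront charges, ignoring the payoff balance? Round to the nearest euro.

€35,447

Monthly rate = 8.75%/12 = 0.0072917; payment = 57,250 × 0.0072917 / (1 − (1+0.0072917)^−48) = €1,417.88.
Total outlay = 25 × €1,417.88 = €35,447.00.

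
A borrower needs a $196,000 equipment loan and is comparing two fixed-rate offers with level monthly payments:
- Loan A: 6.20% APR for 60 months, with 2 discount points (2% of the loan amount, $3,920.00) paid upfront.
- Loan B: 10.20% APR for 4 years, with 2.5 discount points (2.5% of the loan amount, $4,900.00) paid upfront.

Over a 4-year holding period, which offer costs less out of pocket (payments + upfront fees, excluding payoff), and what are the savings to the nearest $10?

Loan A by $57,740

Loan A: monthly rate = 6.2%/12 = 0.0051667; payment = 196,000 × 0.0051667 / (1 − (1+0.0051667)^−60) = $3,807.48.
Loan B: monthly rate = 10.2%/12 = 0.0085000; payment = 196,000 × 0.0085000 / (1 − (1+0.0085000)^−48) = $4,989.91.
Over 48 months: Loan A costs 48 × $3,807.48 + $3,920.00 = $186,679.04; Loan B costs 48 × $4,989.91 + $4,900.00 = $244,415.68.
Loan A is cheaper by $244,415.68 − $186,679.04 = $57,736.64.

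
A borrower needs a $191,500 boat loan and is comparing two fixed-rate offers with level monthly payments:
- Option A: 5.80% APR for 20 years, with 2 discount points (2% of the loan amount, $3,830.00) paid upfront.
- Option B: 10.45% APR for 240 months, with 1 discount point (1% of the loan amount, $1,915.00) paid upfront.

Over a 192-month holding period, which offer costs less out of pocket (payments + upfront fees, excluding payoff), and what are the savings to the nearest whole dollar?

Option A by $104,743

Option A: at 5.80% the monthly rate is 0.0048333, so the payment is 191,500 × 0.0048333 / (1 − 1.0048333^−240) = $1,349.96.
Option B: at 10.45% the monthly rate is 0.0087083, so the payment is 191,500 × 0.0087083 / (1 − 1.0087083^−240) = $1,905.47.
Over 192 months: Option A costs 192 × $1,349.96 + $3,830.00 = $263,022.32; Option B costs 192 × $1,905.47 + $1,915.00 = $367,765.24.
Option A is cheaper by $367,765.24 − $263,022.32 = $104,742.92.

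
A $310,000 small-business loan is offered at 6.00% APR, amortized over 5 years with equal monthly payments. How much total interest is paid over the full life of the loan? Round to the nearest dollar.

$49,590

Monthly rate = 6%/12 = 0.0050000; payment = 310,000 × 0.0050000 / (1 − (1+0.0050000)^−60) = $5,993.17.
Total paid = 60 × $5,993.17 = $359,590.20; interest = $359,590.20 − $310,000 = $49,590.20.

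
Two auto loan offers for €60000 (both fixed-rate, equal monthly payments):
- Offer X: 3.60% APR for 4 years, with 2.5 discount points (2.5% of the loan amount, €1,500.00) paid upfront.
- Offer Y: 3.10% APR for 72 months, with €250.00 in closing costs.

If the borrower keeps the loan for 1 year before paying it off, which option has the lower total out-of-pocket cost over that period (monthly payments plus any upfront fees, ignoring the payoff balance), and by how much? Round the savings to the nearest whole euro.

Offer Y by €6,407

Offer X: at 3.60% the monthly rate is 0.0030000, so the payment is 60,000 × 0.0030000 / (1 − 1.0030000^−48) = €1,344.03.
Offer Y: at 3.10% the monthly rate is 0.0025833, so the payment is 60,000 × 0.0025833 / (1 − 1.0025833^−72) = €914.31.
Over 12 months: Offer X costs 12 × €1,344.03 + €1,500.00 = €17,628.36; Offer Y costs 12 × €914.31 + €250.00 = €11,221.72.
Offer Y is cheaper by €17,628.36 − €11,221.72 = €6,406.64.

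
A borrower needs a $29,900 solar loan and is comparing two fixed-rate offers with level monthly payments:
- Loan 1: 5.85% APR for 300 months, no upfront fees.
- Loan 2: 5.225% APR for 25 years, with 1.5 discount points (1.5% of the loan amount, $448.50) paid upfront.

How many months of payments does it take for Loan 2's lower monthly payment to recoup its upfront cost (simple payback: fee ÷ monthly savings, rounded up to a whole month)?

41 months

Loan 1: at 5.85% the monthly rate is 0.0048750, so the payment is 29,900 × 0.0048750 / (1 − 1.0048750^−300) = $189.91.
Loan 2: at 5.225% the monthly rate is 0.0043542, so the payment is 29,900 × 0.0043542 / (1 − 1.0043542^−300) = $178.73.
Monthly savings = $189.91 − $178.73 = $11.18.
Break-even = $448.50 / $11.18 = 40.12 → 41 months.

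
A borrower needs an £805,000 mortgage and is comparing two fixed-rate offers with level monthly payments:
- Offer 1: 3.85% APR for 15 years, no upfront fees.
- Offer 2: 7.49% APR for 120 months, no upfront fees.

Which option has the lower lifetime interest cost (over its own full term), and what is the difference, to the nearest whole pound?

Offer 1 by £85,206

Offer 1: at 3.85% the monthly rate is 0.0032083, so the payment is 805,000 × 0.0032083 / (1 − 1.0032083^−180) = £5,894.16.
Total interest on Offer 1 = 180 × £5,894.16 − £805,000 = £255,948.80.
Offer 2: monthly rate = 7.49%/12 = 0.0062417; payment = 805,000 × 0.0062417 / (1 − (1+0.0062417)^−120) = £9,551.29.
Total interest on Offer 2 = 120 × £9,551.29 − £805,000 = £341,154.80.
Offer 1 is lower by £85,206.00.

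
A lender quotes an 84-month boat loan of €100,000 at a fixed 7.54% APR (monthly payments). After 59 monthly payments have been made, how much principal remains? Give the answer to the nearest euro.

With monthly rate i = 7.54%/12 = 0.0062833, the balance after k of n payments is P · [(1+i)^n − (1+i)^k] / [(1+i)^n − 1].
(1+0.0062833)^84 = 1.69240186 and (1+0.0062833)^59 = 1.44709320, so the balance is 100,000 × (1.69240186 − 1.44709320) / (1.69240186 − 1) = €35,428.65.

€35,429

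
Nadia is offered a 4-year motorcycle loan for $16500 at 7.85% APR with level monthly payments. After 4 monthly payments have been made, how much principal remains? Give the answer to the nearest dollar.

With monthly rate i = 7.85%/12 = 0.0065417, the balance after k of n payments is P · [(1+i)^n − (1+i)^k] / [(1+i)^n − 1].
(1+0.0065417)^48 = 1.36749065 and (1+0.0065417)^4 = 1.02642455, so the balance is 16,500 × (1.36749065 − 1.02642455) / (1.36749065 − 1) = $15,313.56.

$15,314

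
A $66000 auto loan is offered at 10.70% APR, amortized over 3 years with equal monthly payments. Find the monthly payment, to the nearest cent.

Monthly rate = 10.7%/12 = 0.0089167; payment = 66,000 × 0.0089167 / (1 − (1+0.0089167)^−36) = $2,151.39.

$2,151.39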